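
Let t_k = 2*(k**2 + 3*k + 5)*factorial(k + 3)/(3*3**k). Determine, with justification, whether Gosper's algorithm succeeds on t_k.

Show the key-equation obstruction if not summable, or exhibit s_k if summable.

The ratio is (k + 4)*(3*k + (k + 1)**2 + 8)/(3*(k**2 + 3*k + 5)).
Take A(k)=k/3 + 4/3, B(k)=1, C(k)=k**2 + 3*k + 5.
f must satisfy (k/3 + 4/3)·f(k+1) − (1)·f(k) = k**2 + 3*k + 5.
deg f ≤ 1 (via 1,0,2).
Match coefficients ⇒ f(k) = 3*(k + 1).
Certificate R = B(k−1)f/C = 3*(k + 1)/(k**2 + 3*k + 5) gives s_k = 2*(k + 1)*factorial(k + 3)/3**k.
Verify: 2*(k**2 + 3*k + 5)*factorial(k + 3)/(3*3**k) matches t_k.

Yes. s_k = 2*(k + 1)*factorial(k + 3)/3**k.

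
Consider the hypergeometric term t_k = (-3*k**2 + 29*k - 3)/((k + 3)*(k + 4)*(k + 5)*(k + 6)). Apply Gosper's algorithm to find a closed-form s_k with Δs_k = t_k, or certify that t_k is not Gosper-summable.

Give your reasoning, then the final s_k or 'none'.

Step 1: r(k) = -(k + 3)*(29*k - 3*(k + 1)**2 + 26)/((k + 7)*(3*k**2 - 29*k + 3)).
Factor: A=k + 3; B=k + 7; C=k**2 - 29*k/3 + 1.
Need (k + 3)·f(k+1) − (k + 6)·f(k) = k**2 - 29*k/3 + 1.
deg f ≤ 3 (via 1,1,2).
Coefficient equations give f(k) = -k*(3*k - 4)/3.
Then R = B(k−1)f/C = -k*(k + 6)*(3*k - 4)/(3*k**2 - 29*k + 3), so s_k = R(k)·t_k = k*(3*k - 4)/((k + 3)*(k + 4)*(k + 5)).
Check: Δs_k = (-3*k**2 + 29*k - 3)/(k**4 + 18*k**3 + 119*k**2 + 342*k + 360). ✓

s_k = k*(3*k - 4)/((k + 3)*(k + 4)*(k + 5))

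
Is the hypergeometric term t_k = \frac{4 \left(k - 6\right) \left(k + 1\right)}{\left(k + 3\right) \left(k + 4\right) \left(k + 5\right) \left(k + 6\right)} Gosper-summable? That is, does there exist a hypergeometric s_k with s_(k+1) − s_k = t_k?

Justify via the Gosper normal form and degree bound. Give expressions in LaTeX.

The ratio is (k - 5)*(k + 2)*(k + 3)/((k - 6)*(k + 1)*(k + 7)).
Take A(k)=k + 3, B(k)=k + 7, C(k)=k**2 - 5*k - 6.
Key eq: (k + 3)·f(k+1) = (k + 6)·f(k) + (k**2 - 5*k - 6).
d = 3 from the (1,1,2) case.
Match coefficients ⇒ f(k) = -k*(k + 1).
R(k) = B(k−1)·f(k)/C(k) = -k*(k + 6)/(k - 6); s_k = R·t_k = 4*k*(-k - 1)/(k**3 + 12*k**2 + 47*k + 60).
Δs = 4*(k**2 - 5*k - 6)/(k**4 + 18*k**3 + 119*k**2 + 342*k + 360), as required.

Yes. s_k = \frac{4 k \left(- k - 1\right)}{k^{3} + 12 k^{2} + 47 k + 60}.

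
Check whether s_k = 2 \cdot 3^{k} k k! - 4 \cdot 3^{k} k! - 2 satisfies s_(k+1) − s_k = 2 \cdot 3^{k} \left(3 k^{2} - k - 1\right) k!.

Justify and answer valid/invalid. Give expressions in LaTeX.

valid; difference matches t_k

s_(k+1) = 6*3**k*k**2*factorial(k) - 6*3**k*factorial(k) - 2
s_(k+1) − s_k = 2*3**k*(3*k**2 - k - 1)*factorial(k)
(s_(k+1) − s_k) − t_k = 0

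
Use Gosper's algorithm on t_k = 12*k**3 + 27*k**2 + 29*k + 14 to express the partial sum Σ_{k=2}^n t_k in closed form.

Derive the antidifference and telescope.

r(k) = (12*k**3 + 63*k**2 + 119*k + 82)/(12*k**3 + 27*k**2 + 29*k + 14) after simplifying.
Factor: A=1; B=1; C=k**3 + 9*k**2/4 + 29*k/12 + 7/6.
Need (1)·f(k+1) − (1)·f(k) = k**3 + 9*k**2/4 + 29*k/12 + 7/6.
Degrees (0,0,3) ⇒ d ≤ 4.
Solve for f: f(k) = k*(k + 1)*(3*k**2 + 4)/12 (degree 4 ≤ 4).
So s_k = (B(k−1)f/C)·t_k = (k*(3*k**2 + 4)/(12*k**2 + 15*k + 14))·t_k = k*(3*k**3 + 3*k**2 + 4*k + 4).
Δs = 12*k**3 + 27*k**2 + 29*k + 14, as required.
Evaluate: s_(n+1) = 3*n**4 + 15*n**3 + 31*n**2 + 33*n + 14; subtract s_(2) = 96 ⇒ S(n) = 3*n**4 + 15*n**3 + 31*n**2 + 33*n - 82.

S(n) = 3*n**4 + 15*n**3 + 31*n**2 + 33*n - 82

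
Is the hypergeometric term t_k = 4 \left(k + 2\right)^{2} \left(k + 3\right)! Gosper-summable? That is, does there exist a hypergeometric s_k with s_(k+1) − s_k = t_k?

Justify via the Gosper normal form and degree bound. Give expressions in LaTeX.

Yes. s_k = 4 k \left(k + 3\right)!.

t_(k+1)/t_k = (k + 3)**2*(k + 4)/(k + 2)**2.
Gosper form: A/B · C(k+1)/C(k) with A=k + 4, B=1, C=k**2 + 4*k + 4.
f must satisfy (k + 4)·f(k+1) − (1)·f(k) = k**2 + 4*k + 4.
From deg A=1, deg B=0, deg C=2: d=1.
Solving with deg f ≤ 1: f(k) = k.
Then R = B(k−1)f/C = k/(k + 2)**2, so s_k = R(k)·t_k = 4*k*factorial(k + 3).
Verify: 4*(k + 2)**2*factorial(k + 3) matches t_k.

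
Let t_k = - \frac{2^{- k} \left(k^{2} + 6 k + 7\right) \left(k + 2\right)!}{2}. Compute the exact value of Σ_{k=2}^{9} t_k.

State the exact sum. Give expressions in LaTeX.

Σ = -6548814

t_(k+1)/t_k = (k + 3)*(6*k + (k + 1)**2 + 13)/(2*(k**2 + 6*k + 7)).
Normal form (A,B,C) = (k/2 + 3/2, 1, k**2 + 6*k + 7).
Need (k/2 + 3/2)·f(k+1) − (1)·f(k) = k**2 + 6*k + 7.
d = 1 from the (1,0,2) case.
Solving with deg f ≤ 1: f(k) = 2*(k + 4).
R(k) = B(k−1)·f(k)/C(k) = 2*(k + 4)/(k**2 + 6*k + 7); s_k = R·t_k = -(k + 4)*factorial(k + 2)/2**k.
Check: Δs_k = -(k**2 + 6*k + 7)*factorial(k + 2)/(2*2**k). ✓
Sum = s_(10) − s_(2); s_(10) = -6548850, s_(2) = -36 ⇒ -6548814.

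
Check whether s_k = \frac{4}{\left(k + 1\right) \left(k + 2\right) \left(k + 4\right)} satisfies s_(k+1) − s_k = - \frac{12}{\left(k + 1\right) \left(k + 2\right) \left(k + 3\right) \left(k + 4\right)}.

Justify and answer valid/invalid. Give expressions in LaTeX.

s_(k+1) = 4/((k + 2)*(k + 3)*(k + 5))
s_(k+1) − s_k = 4*(-3*k - 11)/(k**5 + 15*k**4 + 85*k**3 + 225*k**2 + 274*k + 120)
(s_(k+1) − s_k) − t_k = 16/(k**5 + 15*k**4 + 85*k**3 + 225*k**2 + 274*k + 120)

Invalid: residual \frac{16}{k^{5} + 15 k^{4} + 85 k^{3} + 225 k^{2} + 274 k + 120} ≠ 0.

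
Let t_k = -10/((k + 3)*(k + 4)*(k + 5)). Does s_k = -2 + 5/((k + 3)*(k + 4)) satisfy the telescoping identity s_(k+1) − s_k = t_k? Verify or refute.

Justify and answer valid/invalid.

s_(k+1) = -2 + 5/((k + 4)*(k + 5))
s_(k+1) − s_k = -10/(k**3 + 12*k**2 + 47*k + 60)
(s_(k+1) − s_k) − t_k = 0

valid (s_(k+1) − s_k reduces to t_k)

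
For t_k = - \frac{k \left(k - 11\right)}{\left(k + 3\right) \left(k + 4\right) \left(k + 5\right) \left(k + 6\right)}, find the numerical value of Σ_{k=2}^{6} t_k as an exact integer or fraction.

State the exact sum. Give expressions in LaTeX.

Ratio r(k) = (k - 10)*(k + 1)*(k + 3)/(k*(k - 11)*(k + 7)).
Take A(k)=k + 3, B(k)=k + 7, C(k)=k**2 - 11*k.
Set up (k + 3)·f(k+1) − (k + 6)·f(k) − (k**2 - 11*k) = 0.
d = 3 from the (1,1,2) case.
A polynomial solution: f(k) = -k*(k - 1)*(k + 73)/60.
R(k) = B(k−1)·f(k)/C(k) = -(k - 1)*(k + 6)*(k + 73)/(60*(k - 11)); s_k = R·t_k = k*(k**2 + 72*k - 73)/(60*(k + 3)*(k + 4)*(k + 5)).
Check: Δs_k = k*(11 - k)/(k**4 + 18*k**3 + 119*k**2 + 342*k + 360). ✓
Telescoping: Σ = s_(7) − s_(2) = 7/165 − (1/84) = 47/1540.

Σ = 47/1540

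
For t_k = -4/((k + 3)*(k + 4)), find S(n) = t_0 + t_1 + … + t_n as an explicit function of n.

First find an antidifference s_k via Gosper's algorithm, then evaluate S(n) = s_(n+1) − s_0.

S(n) = 4*(-n - 1)/(3*(n + 4))

t_(k+1)/t_k = (k + 3)/(k + 5).
So A=k + 3 and B=k + 5, with C=1.
Set up (k + 3)·f(k+1) − (k + 4)·f(k) − (1) = 0.
Degrees (1,1,0) ⇒ d ≤ 1.
A polynomial solution: f(k) = k/3.
So s_k = (B(k−1)f/C)·t_k = (k*(k + 4)/3)·t_k = -4*k/(3*k + 9).
Δs = -4/(k**2 + 7*k + 12), as required.
Evaluate: s_(n+1) = 4*(-n - 1)/(3*(n + 4)); subtract s_(0) = 0 ⇒ S(n) = 4*(-n - 1)/(3*(n + 4)).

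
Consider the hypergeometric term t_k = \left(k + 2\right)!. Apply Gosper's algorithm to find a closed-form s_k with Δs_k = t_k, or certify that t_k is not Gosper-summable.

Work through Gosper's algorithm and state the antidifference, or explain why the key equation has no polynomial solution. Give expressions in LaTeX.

no hypergeometric antidifference exists

t_(k+1)/t_k = k + 3.
Normal form (A,B,C) = (k + 3, 1, 1).
f must satisfy (k + 3)·f(k+1) − (1)·f(k) = 1.
From deg A=1, deg B=0, deg C=0: d=-1.
deg f ≤ -1 is impossible — no certificate.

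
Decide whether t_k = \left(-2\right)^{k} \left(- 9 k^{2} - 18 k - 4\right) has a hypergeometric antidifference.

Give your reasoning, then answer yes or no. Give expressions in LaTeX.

Yes. s_k = \left(-2\right)^{k} \left(3 k^{2} + 2 k - 2\right).

Step 1: r(k) = 2*(-9*k**2 - 36*k - 31)/(9*k**2 + 18*k + 4).
Factor: A=-2; B=1; C=k**2 + 2*k + 4/9.
Set up (-2)·f(k+1) − (1)·f(k) − (k**2 + 2*k + 4/9) = 0.
d = 2 from the (0,0,2) case.
A polynomial solution: f(k) = -(3*k**2 + 2*k - 2)/9.
Get s_k = R·t_k = (-2)**k*(3*k**2 + 2*k - 2) with R(k) = B(k−1)f(k)/C(k) = -(3*k**2 + 2*k - 2)/(9*k**2 + 18*k + 4).
Δs = (-2)**k*(-9*k**2 - 18*k - 4), as required.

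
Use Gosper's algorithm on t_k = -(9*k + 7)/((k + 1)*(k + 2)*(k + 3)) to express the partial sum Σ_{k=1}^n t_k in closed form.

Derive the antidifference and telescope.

The ratio is (k + 1)*(9*k + 16)/((k + 4)*(9*k + 7)).
Gosper form: A/B · C(k+1)/C(k) with A=k + 1, B=k + 4, C=k + 7/9.
Set up (k + 1)·f(k+1) − (k + 3)·f(k) − (k + 7/9) = 0.
Degrees (1,1,1) ⇒ d ≤ 2.
A polynomial solution: f(k) = k*(4*k + 3)/9.
Then R = B(k−1)f/C = k*(k + 3)*(4*k + 3)/(9*k + 7), so s_k = R(k)·t_k = k*(-4*k - 3)/((k + 1)*(k + 2)).
Check: Δs_k = (-9*k - 7)/(k**3 + 6*k**2 + 11*k + 6). ✓
Telescope: S(n) = s_(n+1) − s_(1) = (-4*n**2 - 11*n - 7)/(n**2 + 5*n + 6) − (-7/6) = n*(-17*n - 31)/(6*(n**2 + 5*n + 6)).

S(n) = n*(-17*n - 31)/(6*(n**2 + 5*n + 6))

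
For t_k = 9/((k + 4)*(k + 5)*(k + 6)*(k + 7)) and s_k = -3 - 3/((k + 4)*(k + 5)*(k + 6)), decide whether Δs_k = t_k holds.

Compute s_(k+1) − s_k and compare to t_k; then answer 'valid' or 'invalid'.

Valid: the claim telescopes to t_k.

s_(k+1) = -3 - 3/((k + 5)*(k + 6)*(k + 7))
s_(k+1) − s_k = 9/((k + 4)*(k + 5)*(k + 6)*(k + 7))
(s_(k+1) − s_k) − t_k = 0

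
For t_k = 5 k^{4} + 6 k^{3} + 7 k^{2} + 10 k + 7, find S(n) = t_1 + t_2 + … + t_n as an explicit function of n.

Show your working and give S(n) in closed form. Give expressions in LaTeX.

r(k) = (5*k**4 + 26*k**3 + 55*k**2 + 62*k + 35)/(5*k**4 + 6*k**3 + 7*k**2 + 10*k + 7) after simplifying.
Normal form (A,B,C) = (1, 1, k**4 + 6*k**3/5 + 7*k**2/5 + 2*k + 7/5).
Set up (1)·f(k+1) − (1)·f(k) − (k**4 + 6*k**3/5 + 7*k**2/5 + 2*k + 7/5) = 0.
From deg A=0, deg B=0, deg C=4: d=5.
A polynomial solution: f(k) = k*(k**4 - k**3 + k**2 + 3*k + 3)/5.
Certificate R = B(k−1)f/C = k*(k**4 - k**3 + k**2 + 3*k + 3)/(5*k**4 + 6*k**3 + 7*k**2 + 10*k + 7) gives s_k = k*(k**4 - k**3 + k**2 + 3*k + 3).
Δs = 5*k**4 + 6*k**3 + 7*k**2 + 10*k + 7, as required.
Σ_(k=1)^n t_k = s_(n+1) − s_(1) = (n**5 + 4*n**4 + 7*n**3 + 10*n**2 + 13*n + 7) − (7), i.e. n*(n**4 + 4*n**3 + 7*n**2 + 10*n + 13).

S(n) = n \left(n^{4} + 4 n^{3} + 7 n^{2} + 10 n + 13\right)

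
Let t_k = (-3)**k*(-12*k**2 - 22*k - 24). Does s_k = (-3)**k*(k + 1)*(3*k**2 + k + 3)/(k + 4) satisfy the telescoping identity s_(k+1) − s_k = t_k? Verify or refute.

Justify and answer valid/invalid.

Invalid: residual 3*(-3)**k*(12*k**3 + 73*k**2 + 113*k + 99)/(k**2 + 9*k + 20) ≠ 0.

s_(k+1) = (-3)**(k + 1)*(k + 2)*(k + 3*(k + 1)**2 + 4)/(k + 5)
s_(k+1) − s_k = (-3)**k*(-12*k**4 - 94*k**3 - 243*k**2 - 317*k - 183)/(k**2 + 9*k + 20)
(s_(k+1) − s_k) − t_k = 3*(-3)**k*(12*k**3 + 73*k**2 + 113*k + 99)/(k**2 + 9*k + 20)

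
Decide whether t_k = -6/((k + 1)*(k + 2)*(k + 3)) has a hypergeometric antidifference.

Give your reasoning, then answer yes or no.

Yes. s_k = 3*k*(-k - 3)/(2*(k + 1)*(k + 2)).

t_(k+1)/t_k = (k + 1)/(k + 4).
Gosper form: A/B · C(k+1)/C(k) with A=k + 1, B=k + 4, C=1.
Set up (k + 1)·f(k+1) − (k + 3)·f(k) − (1) = 0.
From deg A=1, deg B=1, deg C=0: d=2.
Coefficient equations give f(k) = k*(k + 3)/4.
Get s_k = R·t_k = 3*k*(-k - 3)/(2*(k + 1)*(k + 2)) with R(k) = B(k−1)f(k)/C(k) = k*(k + 3)**2/4.
Δs = -6/(k**3 + 6*k**2 + 11*k + 6), as required.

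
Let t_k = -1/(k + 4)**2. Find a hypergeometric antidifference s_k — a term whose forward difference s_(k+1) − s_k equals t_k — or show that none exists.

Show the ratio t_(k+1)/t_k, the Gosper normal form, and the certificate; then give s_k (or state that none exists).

Compute t_(k+1)/t_k: get (k + 4)**2/(k + 5)**2.
Factor: A=k**2 + 8*k + 16; B=k**2 + 10*k + 25; C=1.
f must satisfy (k**2 + 8*k + 16)·f(k+1) − (k**2 + 8*k + 16)·f(k) = 1.
Degrees (2,2,0) ⇒ d ≤ 0.
Write f(k) = c0. Then LHS − RHS = -1, requiring -1 = 0: contradictory. No certificate.

none — t_k is not Gosper-summable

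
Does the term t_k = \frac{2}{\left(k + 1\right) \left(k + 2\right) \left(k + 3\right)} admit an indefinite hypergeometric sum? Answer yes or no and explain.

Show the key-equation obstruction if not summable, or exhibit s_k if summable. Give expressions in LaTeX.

Yes. s_k = \frac{k \left(k + 3\right)}{2 \left(k + 1\right) \left(k + 2\right)}.

Step 1: r(k) = (k + 1)/(k + 4).
A = k + 1, B = k + 4, C = 1.
Need (k + 1)·f(k+1) − (k + 3)·f(k) = 1.
Bound: deg f ≤ 2.
Coefficient equations give f(k) = k*(k + 3)/4.
Get s_k = R·t_k = k*(k + 3)/(2*(k + 1)*(k + 2)) with R(k) = B(k−1)f(k)/C(k) = k*(k + 3)**2/4.
s_(k+1) − s_k = 2/(k**3 + 6*k**2 + 11*k + 6) = t_k.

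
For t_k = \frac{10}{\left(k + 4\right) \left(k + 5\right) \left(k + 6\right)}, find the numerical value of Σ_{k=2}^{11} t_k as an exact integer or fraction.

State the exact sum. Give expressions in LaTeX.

Σ = 575/5712

The ratio is (k + 4)/(k + 7).
Gosper form: A/B · C(k+1)/C(k) with A=k + 4, B=k + 7, C=1.
Need (k + 4)·f(k+1) − (k + 6)·f(k) = 1.
deg f ≤ 2 (via 1,1,0).
Solving with deg f ≤ 2: f(k) = k*(k + 9)/40.
So s_k = (B(k−1)f/C)·t_k = (k*(k + 6)*(k + 9)/40)·t_k = k*(k + 9)/(4*(k + 4)*(k + 5)).
s_(k+1) − s_k = 10/(k**3 + 15*k**2 + 74*k + 120) = t_k.
Telescoping: Σ = s_(12) − s_(2) = 63/272 − (11/84) = 575/5712.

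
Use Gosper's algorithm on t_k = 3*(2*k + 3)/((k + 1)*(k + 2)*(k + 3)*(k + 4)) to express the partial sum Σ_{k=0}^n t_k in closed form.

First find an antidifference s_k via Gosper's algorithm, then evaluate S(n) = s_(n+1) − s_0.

t_(k+1)/t_k = (k + 1)*(2*k + 5)/((k + 5)*(2*k + 3)).
Normal form (A,B,C) = (k + 1, k + 5, k + 3/2).
f must satisfy (k + 1)·f(k+1) − (k + 4)·f(k) = k + 3/2.
deg f ≤ 3 (via 1,1,1).
Solving with deg f ≤ 3: f(k) = k*(2*k**2 + 12*k + 13)/18.
R(k) = B(k−1)·f(k)/C(k) = k*(k + 4)*(2*k**2 + 12*k + 13)/(9*(2*k + 3)); s_k = R·t_k = k*(2*k**2 + 12*k + 13)/(3*(k + 1)*(k + 2)*(k + 3)).
Check: Δs_k = 3*(2*k + 3)/(k**4 + 10*k**3 + 35*k**2 + 50*k + 24). ✓
Telescope: S(n) = s_(n+1) − s_(0) = (2*n**3 + 18*n**2 + 43*n + 27)/(3*(n**3 + 9*n**2 + 26*n + 24)) − (0) = (2*n**3 + 18*n**2 + 43*n + 27)/(3*(n**3 + 9*n**2 + 26*n + 24)).

S(n) = (2*n**3 + 18*n**2 + 43*n + 27)/(3*(n**3 + 9*n**2 + 26*n + 24))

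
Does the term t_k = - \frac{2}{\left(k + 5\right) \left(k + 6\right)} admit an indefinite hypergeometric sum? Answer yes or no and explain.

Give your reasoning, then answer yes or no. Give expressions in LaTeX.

Yes. s_k = - \frac{2 k}{5 k + 25}.

Compute t_(k+1)/t_k: get (k + 5)/(k + 7).
Take A(k)=k + 5, B(k)=k + 7, C(k)=1.
f must satisfy (k + 5)·f(k+1) − (k + 6)·f(k) = 1.
From deg A=1, deg B=1, deg C=0: d=1.
Solving with deg f ≤ 1: f(k) = k/5.
R(k) = B(k−1)·f(k)/C(k) = k*(k + 6)/5; s_k = R·t_k = -2*k/(5*k + 25).
Check: Δs_k = -2/(k**2 + 11*k + 30). ✓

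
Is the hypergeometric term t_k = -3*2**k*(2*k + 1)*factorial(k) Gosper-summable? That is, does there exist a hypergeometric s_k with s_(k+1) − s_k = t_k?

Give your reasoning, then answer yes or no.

Yes. s_k = -3*2**k*factorial(k).

Step 1: r(k) = 2*(k + 1)*(2*k + 3)/(2*k + 1).
So A=2*k + 2 and B=1, with C=k + 1/2.
Solve (2*k + 2)·f(k+1) − (1)·f(k) = k + 1/2.
d = 0 from the (1,0,1) case.
A polynomial solution: f(k) = 1/2.
R(k) = B(k−1)·f(k)/C(k) = 1/(2*k + 1); s_k = R·t_k = -3*2**k*factorial(k).
Check: Δs_k = -3*2**k*(2*k + 1)*factorial(k). ✓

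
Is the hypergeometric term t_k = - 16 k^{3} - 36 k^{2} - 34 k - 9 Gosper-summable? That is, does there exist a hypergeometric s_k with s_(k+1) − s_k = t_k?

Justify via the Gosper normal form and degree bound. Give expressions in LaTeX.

Yes. s_k = k \left(- 4 k^{3} - 4 k^{2} - 3 k + 2\right).

Step 1: r(k) = (16*k**3 + 84*k**2 + 154*k + 95)/(16*k**3 + 36*k**2 + 34*k + 9).
So A=1 and B=1, with C=k**3 + 9*k**2/4 + 17*k/8 + 9/16.
Need (1)·f(k+1) − (1)·f(k) = k**3 + 9*k**2/4 + 17*k/8 + 9/16.
Degrees (0,0,3) ⇒ d ≤ 4.
Solve for f: f(k) = k*(4*k**3 + 4*k**2 + 3*k - 2)/16 (degree 4 ≤ 4).
Get s_k = R·t_k = k*(-4*k**3 - 4*k**2 - 3*k + 2) with R(k) = B(k−1)f(k)/C(k) = k*(4*k**3 + 4*k**2 + 3*k - 2)/(16*k**3 + 36*k**2 + 34*k + 9).
Verify: -16*k**3 - 36*k**2 - 34*k - 9 matches t_k.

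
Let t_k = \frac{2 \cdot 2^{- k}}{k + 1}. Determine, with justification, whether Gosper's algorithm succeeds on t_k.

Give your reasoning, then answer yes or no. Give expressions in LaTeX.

No. Not Gosper-summable.

Compute t_(k+1)/t_k: get (k + 1)/(2*(k + 2)).
Factor: A=k/2 + 1/2; B=k + 2; C=1.
Key eq: (k/2 + 1/2)·f(k+1) = (k + 1)·f(k) + (1).
From deg A=1, deg B=1, deg C=0: d=-1.
d = -1 < 0 ⇒ no nonzero polynomial f; not summable.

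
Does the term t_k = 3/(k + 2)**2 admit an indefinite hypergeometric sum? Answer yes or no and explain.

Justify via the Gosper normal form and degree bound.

Ratio r(k) = (k + 2)**2/(k + 3)**2.
So A=k**2 + 4*k + 4 and B=k**2 + 6*k + 9, with C=1.
f must satisfy (k**2 + 4*k + 4)·f(k+1) − (k**2 + 4*k + 4)·f(k) = 1.
Bound: deg f ≤ 0.
Put f(k) = c0: A·f(k+1) − B(k−1)·f(k) − C = -1; need -1 = 0 — inconsistent ⇒ no f, not summable.

No — t_k has no hypergeometric antidifference.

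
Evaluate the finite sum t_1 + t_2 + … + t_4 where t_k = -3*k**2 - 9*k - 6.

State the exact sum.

Compute t_(k+1)/t_k: get (k + 3)/(k + 1).
So A=1 and B=1, with C=k**2 + 3*k + 2.
Set up (1)·f(k+1) − (1)·f(k) − (k**2 + 3*k + 2) = 0.
From deg A=0, deg B=0, deg C=2: d=3.
Solve for f: f(k) = k*(k + 1)*(k + 2)/3 (degree 3 ≤ 3).
So s_k = (B(k−1)f/C)·t_k = (k/3)·t_k = k*(-k**2 - 3*k - 2).
Δs = -3*k**2 - 9*k - 6, as required.
Telescoping: Σ = s_(5) − s_(1) = -210 − (-6) = -204.

Σ = -204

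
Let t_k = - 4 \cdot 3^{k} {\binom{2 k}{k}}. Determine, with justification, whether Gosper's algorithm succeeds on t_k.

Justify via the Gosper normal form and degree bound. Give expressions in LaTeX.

Step 1: r(k) = 6*(2*k + 1)/(k + 1).
A = 12*k + 6, B = k + 1, C = 1.
Key eq: (12*k + 6)·f(k+1) = (k)·f(k) + (1).
deg f ≤ -1 (via 1,1,0).
d = -1 < 0 ⇒ no nonzero polynomial f; not summable.

No — key equation has no polynomial f.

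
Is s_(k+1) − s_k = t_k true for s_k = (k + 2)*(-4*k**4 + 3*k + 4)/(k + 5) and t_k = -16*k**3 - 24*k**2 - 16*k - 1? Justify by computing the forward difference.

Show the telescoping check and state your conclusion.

s_(k+1) = (k + 3)*(3*k - 4*(k + 1)**4 + 7)/(k + 6)
s_(k+1) − s_k = (-16*k**5 - 164*k**4 - 448*k**3 - 489*k**2 - 239*k - 3)/(k**2 + 11*k + 30)
(s_(k+1) − s_k) − t_k = 3*(12*k**4 + 104*k**3 + 136*k**2 + 84*k + 9)/(k**2 + 11*k + 30)

Invalid: residual 3*(12*k**4 + 104*k**3 + 136*k**2 + 84*k + 9)/(k**2 + 11*k + 30) ≠ 0.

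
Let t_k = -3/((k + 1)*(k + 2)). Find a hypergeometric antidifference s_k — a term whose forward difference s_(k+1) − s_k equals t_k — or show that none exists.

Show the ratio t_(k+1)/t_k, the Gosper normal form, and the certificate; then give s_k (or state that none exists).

Step 1: r(k) = (k + 1)/(k + 3).
Normal form (A,B,C) = (k + 1, k + 3, 1).
f must satisfy (k + 1)·f(k+1) − (k + 2)·f(k) = 1.
Degrees (1,1,0) ⇒ d ≤ 1.
Solve for f: f(k) = k (degree 1 ≤ 1).
So s_k = (B(k−1)f/C)·t_k = (k*(k + 2))·t_k = -3*k/(k + 1).
Check: Δs_k = -3/(k**2 + 3*k + 2). ✓

s_k = -3*k/(k + 1)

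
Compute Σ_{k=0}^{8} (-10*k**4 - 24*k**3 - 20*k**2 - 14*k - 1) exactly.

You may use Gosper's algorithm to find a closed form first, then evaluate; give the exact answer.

Compute t_(k+1)/t_k: get (10*k**4 + 64*k**3 + 152*k**2 + 166*k + 69)/(10*k**4 + 24*k**3 + 20*k**2 + 14*k + 1).
Factor: A=1; B=1; C=k**4 + 12*k**3/5 + 2*k**2 + 7*k/5 + 1/10.
Solve (1)·f(k+1) − (1)·f(k) = k**4 + 12*k**3/5 + 2*k**2 + 7*k/5 + 1/10.
Degrees (0,0,4) ⇒ d ≤ 5.
Solve for f: f(k) = k*(2*k**4 + k**3 - 2*k**2 + 3*k - 3)/10 (degree 5 ≤ 5).
Then R = B(k−1)f/C = k*(2*k**4 + k**3 - 2*k**2 + 3*k - 3)/(10*k**4 + 24*k**3 + 20*k**2 + 14*k + 1), so s_k = R(k)·t_k = k*(-2*k**4 - k**3 + 2*k**2 - 3*k + 3).
Verify: -10*k**4 - 24*k**3 - 20*k**2 - 14*k - 1 matches t_k.
Sum = s_(9) − s_(0); s_(9) = -123417, s_(0) = 0 ⇒ -123417.

Σ = -123417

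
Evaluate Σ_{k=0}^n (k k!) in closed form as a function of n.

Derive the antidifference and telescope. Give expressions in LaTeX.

t_(k+1)/t_k = (k + 1)**2/k.
A = k + 1, B = 1, C = k.
Need (k + 1)·f(k+1) − (1)·f(k) = k.
d = 0 from the (1,0,1) case.
Coefficient equations give f(k) = 1.
R(k) = B(k−1)·f(k)/C(k) = 1/k; s_k = R·t_k = factorial(k).
Verify: k*factorial(k) matches t_k.
s_(n+1) = factorial(n + 1) and s_(0) = 1, so S(n) = n*factorial(n) + factorial(n) - 1.

S(n) = n n! + n! - 1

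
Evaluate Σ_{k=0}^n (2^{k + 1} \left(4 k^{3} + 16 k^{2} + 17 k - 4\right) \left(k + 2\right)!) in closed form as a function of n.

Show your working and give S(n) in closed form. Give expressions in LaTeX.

Compute t_(k+1)/t_k: get 2*(4*k**4 + 40*k**3 + 145*k**2 + 216*k + 99)/(4*k**3 + 16*k**2 + 17*k - 4).
Gosper form: A/B · C(k+1)/C(k) with A=2*k + 6, B=1, C=k**3 + 4*k**2 + 17*k/4 - 1.
Set up (2*k + 6)·f(k+1) − (1)·f(k) − (k**3 + 4*k**2 + 17*k/4 - 1) = 0.
From deg A=1, deg B=0, deg C=3: d=2.
Solving with deg f ≤ 2: f(k) = (2*k**2 - k - 2)/4.
Get s_k = R·t_k = 2**(k + 1)*(2*k**2 - k - 2)*factorial(k + 2) with R(k) = B(k−1)f(k)/C(k) = (2*k**2 - k - 2)/(4*k**3 + 16*k**2 + 17*k - 4).
Verify: 2**(k + 1)*(4*k**3 + 16*k**2 + 17*k - 4)*factorial(k + 2) matches t_k.
Σ_(k=0)^n t_k = s_(n+1) − s_(0) = (2**(n + 2)*(2*n**2 + 3*n - 1)*factorial(n + 3)) − (-8), i.e. 8*2**n*n**2*factorial(n + 3) + 12*2**n*n*factorial(n + 3) - 4*2**n*factorial(n + 3) + 8.

S(n) = 8 \cdot 2^{n} n^{2} \left(n + 3\right)! + 12 \cdot 2^{n} n \left(n + 3\right)! - 4 \cdot 2^{n} \left(n + 3\right)! + 8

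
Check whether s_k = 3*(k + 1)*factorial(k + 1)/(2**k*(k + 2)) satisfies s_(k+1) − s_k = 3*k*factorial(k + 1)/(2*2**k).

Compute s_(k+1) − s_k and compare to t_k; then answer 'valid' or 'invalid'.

s_(k+1) = 3*(k + 2)*factorial(k + 2)/(2*2**k*(k + 3))
s_(k+1) − s_k = 3*(k**3 + 4*k**2 + 4*k + 2)*factorial(k + 1)/(2*2**k*(k + 2)*(k + 3))
(s_(k+1) − s_k) − t_k = -3*(k**2 + 2*k - 2)*factorial(k + 1)/(2*2**k*(k + 2)*(k + 3))

Invalid: residual -3*(k**2 + 2*k - 2)*factorial(k + 1)/(2*2**k*(k + 2)*(k + 3)) ≠ 0.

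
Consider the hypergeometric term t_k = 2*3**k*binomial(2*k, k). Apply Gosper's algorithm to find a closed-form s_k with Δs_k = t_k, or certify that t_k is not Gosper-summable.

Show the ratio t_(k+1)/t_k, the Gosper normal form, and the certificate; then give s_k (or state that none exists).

none — t_k is not Gosper-summable

The ratio is 6*(2*k + 1)/(k + 1).
Normal form (A,B,C) = (12*k + 6, k + 1, 1).
Need (12*k + 6)·f(k+1) − (k)·f(k) = 1.
From deg A=1, deg B=1, deg C=0: d=-1.
Bound -1 < 0, so the key equation has no polynomial solution.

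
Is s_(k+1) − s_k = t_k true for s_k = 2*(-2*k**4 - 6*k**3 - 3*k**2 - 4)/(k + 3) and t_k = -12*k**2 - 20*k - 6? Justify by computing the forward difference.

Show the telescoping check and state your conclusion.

Invalid: residual 2*(4*k**3 + 26*k**2 + 34*k + 7)/(k**2 + 7*k + 12) ≠ 0.

s_(k+1) = 2*(-2*k**4 - 14*k**3 - 33*k**2 - 32*k - 15)/(k + 4)
s_(k+1) − s_k = 2*(-6*k**4 - 48*k**3 - 119*k**2 - 107*k - 29)/(k**2 + 7*k + 12)
(s_(k+1) − s_k) − t_k = 2*(4*k**3 + 26*k**2 + 34*k + 7)/(k**2 + 7*k + 12)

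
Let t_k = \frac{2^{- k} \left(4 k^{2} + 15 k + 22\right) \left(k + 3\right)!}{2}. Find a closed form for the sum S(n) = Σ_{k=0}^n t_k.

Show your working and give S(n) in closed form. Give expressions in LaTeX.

S(n) = -18 + 2 \cdot 2^{- n} n \left(n + 4\right)! + \frac{7 \cdot 2^{- n} \left(n + 4\right)!}{2}

t_(k+1)/t_k = (k + 4)*(15*k + 4*(k + 1)**2 + 37)/(2*(4*k**2 + 15*k + 22)).
A = k/2 + 2, B = 1, C = k**2 + 15*k/4 + 11/2.
Solve (k/2 + 2)·f(k+1) − (1)·f(k) = k**2 + 15*k/4 + 11/2.
Degrees (1,0,2) ⇒ d ≤ 1.
Solving with deg f ≤ 1: f(k) = (4*k + 3)/2.
Get s_k = R·t_k = (4*k + 3)*factorial(k + 3)/2**k with R(k) = B(k−1)f(k)/C(k) = 2*(4*k + 3)/(4*k**2 + 15*k + 22).
Δs = (4*k**2 + 15*k + 22)*factorial(k + 3)/(2*2**k), as required.
s_(n+1) = 2**(-n - 1)*(4*n + 7)*factorial(n + 4) and s_(0) = 18, so S(n) = -18 + 2*n*factorial(n + 4)/2**n + 7*factorial(n + 4)/(2*2**n).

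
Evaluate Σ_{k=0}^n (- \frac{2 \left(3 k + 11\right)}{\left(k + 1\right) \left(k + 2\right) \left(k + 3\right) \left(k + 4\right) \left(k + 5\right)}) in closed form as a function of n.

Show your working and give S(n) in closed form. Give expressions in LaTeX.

S(n) = \frac{- n^{3} - 10 n^{2} - 31 n - 22}{4 \left(n^{3} + 10 n^{2} + 31 n + 30\right)}

Compute t_(k+1)/t_k: get (k + 1)*(3*k + 14)/((k + 6)*(3*k + 11)).
A = k + 1, B = k + 6, C = k + 11/3.
Key eq: (k + 1)·f(k+1) = (k + 5)·f(k) + (k + 11/3).
Degrees (1,1,1) ⇒ d ≤ 4.
Match coefficients ⇒ f(k) = k*(k + 3)*(k**2 + 7*k + 14)/24.
So s_k = (B(k−1)f/C)·t_k = (k*(k + 3)*(k + 5)*(k**2 + 7*k + 14)/(8*(3*k + 11)))·t_k = k*(-k**2 - 7*k - 14)/(4*(k**3 + 7*k**2 + 14*k + 8)).
Verify: 2*(-3*k - 11)/(k**5 + 15*k**4 + 85*k**3 + 225*k**2 + 274*k + 120) matches t_k.
s_(n+1) = (-n**3 - 10*n**2 - 31*n - 22)/(4*(n**3 + 10*n**2 + 31*n + 30)) and s_(0) = 0, so S(n) = (-n**3 - 10*n**2 - 31*n - 22)/(4*(n**3 + 10*n**2 + 31*n + 30)).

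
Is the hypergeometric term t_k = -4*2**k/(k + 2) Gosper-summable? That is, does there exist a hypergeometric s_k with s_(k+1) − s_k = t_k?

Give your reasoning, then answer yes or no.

No — key equation has no polynomial f.

Step 1: r(k) = 2*(k + 2)/(k + 3).
Normal form (A,B,C) = (2*k + 4, k + 3, 1).
Set up (2*k + 4)·f(k+1) − (k + 2)·f(k) − (1) = 0.
d = -1 from the (1,1,0) case.
deg f ≤ -1 is impossible — no certificate.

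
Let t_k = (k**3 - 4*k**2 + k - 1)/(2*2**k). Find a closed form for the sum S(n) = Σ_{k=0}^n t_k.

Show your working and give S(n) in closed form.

S(n) = 2**(-n - 1)*(2**(n + 1) - n**3 - 2*n**2 - 3*n - 3)

The ratio is (k**3 - k**2 - 4*k - 3)/(2*(k**3 - 4*k**2 + k - 1)).
Take A(k)=1/2, B(k)=1, C(k)=k**3 - 4*k**2 + k - 1.
Need (1/2)·f(k+1) − (1)·f(k) = k**3 - 4*k**2 + k - 1.
deg f ≤ 3 (via 0,0,3).
Match coefficients ⇒ f(k) = -2*(k**3 - k**2 + 2*k + 1).
Get s_k = R·t_k = (-k**3 + k**2 - 2*k - 1)/2**k with R(k) = B(k−1)f(k)/C(k) = -2*(k**3 - k**2 + 2*k + 1)/(k**3 - 4*k**2 + k - 1).
Δs = (k**3 - 4*k**2 + k - 1)/(2*2**k), as required.
Evaluate: s_(n+1) = 2**(-n - 1)*(-n**3 - 2*n**2 - 3*n - 3); subtract s_(0) = -1 ⇒ S(n) = 2**(-n - 1)*(2**(n + 1) - n**3 - 2*n**2 - 3*n - 3).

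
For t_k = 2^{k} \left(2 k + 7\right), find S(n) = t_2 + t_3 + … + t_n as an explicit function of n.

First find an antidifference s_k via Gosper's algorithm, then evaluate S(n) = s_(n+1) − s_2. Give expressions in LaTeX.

r(k) = 2*(2*k + 9)/(2*k + 7) after simplifying.
Normal form (A,B,C) = (2, 1, k + 7/2).
Need (2)·f(k+1) − (1)·f(k) = k + 7/2.
Degrees (0,0,1) ⇒ d ≤ 1.
Match coefficients ⇒ f(k) = (2*k + 3)/2.
Then R = B(k−1)f/C = (2*k + 3)/(2*k + 7), so s_k = R(k)·t_k = 2**k*(2*k + 3).
s_(k+1) − s_k = 2**k*(2*k + 7) = t_k.
Evaluate: s_(n+1) = 2**(n + 1)*(2*n + 5); subtract s_(2) = 28 ⇒ S(n) = 4*2**n*n + 10*2**n - 28.

S(n) = 4 \cdot 2^{n} n + 10 \cdot 2^{n} - 28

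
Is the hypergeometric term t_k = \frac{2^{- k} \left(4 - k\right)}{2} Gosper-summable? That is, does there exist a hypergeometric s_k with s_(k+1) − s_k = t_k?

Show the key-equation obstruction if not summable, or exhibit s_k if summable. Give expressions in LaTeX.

Yes. s_k = 2^{- k} \left(k - 3\right).

t_(k+1)/t_k = (k - 3)/(2*(k - 4)).
Gosper form: A/B · C(k+1)/C(k) with A=1/2, B=1, C=k - 4.
Key eq: (1/2)·f(k+1) = (1)·f(k) + (k - 4).
deg f ≤ 1 (via 0,0,1).
A polynomial solution: f(k) = -2*(k - 3).
So s_k = (B(k−1)f/C)·t_k = (-2*(k - 3)/(k - 4))·t_k = (k - 3)/2**k.
Check: Δs_k = (4 - k)/(2*2**k). ✓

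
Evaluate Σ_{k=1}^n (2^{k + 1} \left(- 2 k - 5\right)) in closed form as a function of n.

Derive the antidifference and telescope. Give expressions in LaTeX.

S(n) = - 8 \cdot 2^{n} n - 12 \cdot 2^{n} + 12

Compute t_(k+1)/t_k: get 2*(2*k + 7)/(2*k + 5).
Normal form (A,B,C) = (2, 1, k + 5/2).
f must satisfy (2)·f(k+1) − (1)·f(k) = k + 5/2.
From deg A=0, deg B=0, deg C=1: d=1.
Coefficient equations give f(k) = (2*k + 1)/2.
Certificate R = B(k−1)f/C = (2*k + 1)/(2*k + 5) gives s_k = 2**(k + 1)*(-2*k - 1).
s_(k+1) − s_k = 2**(k + 1)*(-2*k - 5) = t_k.
s_(n+1) = 2**(n + 2)*(-2*n - 3) and s_(1) = -12, so S(n) = -8*2**n*n - 12*2**n + 12.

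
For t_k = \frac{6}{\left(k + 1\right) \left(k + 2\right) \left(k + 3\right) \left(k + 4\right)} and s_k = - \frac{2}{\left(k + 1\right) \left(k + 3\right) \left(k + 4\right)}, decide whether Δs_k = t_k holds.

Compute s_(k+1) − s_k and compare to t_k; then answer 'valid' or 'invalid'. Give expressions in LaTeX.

s_(k+1) = -2/((k + 2)*(k + 4)*(k + 5))
s_(k+1) − s_k = 2*(3*k + 7)/(k**5 + 15*k**4 + 85*k**3 + 225*k**2 + 274*k + 120)
(s_(k+1) − s_k) − t_k = -16/(k**5 + 15*k**4 + 85*k**3 + 225*k**2 + 274*k + 120)

Invalid: residual - \frac{16}{k^{5} + 15 k^{4} + 85 k^{3} + 225 k^{2} + 274 k + 120} ≠ 0.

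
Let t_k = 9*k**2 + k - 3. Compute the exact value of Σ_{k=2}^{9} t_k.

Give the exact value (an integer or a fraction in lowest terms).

Σ = 2576

Compute t_(k+1)/t_k: get (k + 9*(k + 1)**2 - 2)/(9*k**2 + k - 3).
So A=1 and B=1, with C=k**2 + k/9 - 1/3.
f must satisfy (1)·f(k+1) − (1)·f(k) = k**2 + k/9 - 1/3.
d = 3 from the (0,0,2) case.
Coefficient equations give f(k) = k*(3*k**2 - 4*k - 2)/9.
Then R = B(k−1)f/C = k*(3*k**2 - 4*k - 2)/(9*k**2 + k - 3), so s_k = R(k)·t_k = k*(3*k**2 - 4*k - 2).
Verify: 9*k**2 + k - 3 matches t_k.
Telescoping: Σ = s_(10) − s_(2) = 2580 − (4) = 2576.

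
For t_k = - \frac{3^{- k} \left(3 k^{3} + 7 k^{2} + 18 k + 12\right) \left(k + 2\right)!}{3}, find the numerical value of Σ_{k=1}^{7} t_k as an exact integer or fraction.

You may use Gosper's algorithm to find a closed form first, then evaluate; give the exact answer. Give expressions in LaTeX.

Σ = -8780800/81

Step 1: r(k) = (3*k**4 + 25*k**3 + 89*k**2 + 163*k + 120)/(3*(3*k**3 + 7*k**2 + 18*k + 12)).
So A=k/3 + 1 and B=1, with C=k**3 + 7*k**2/3 + 6*k + 4.
Need (k/3 + 1)·f(k+1) − (1)·f(k) = k**3 + 7*k**2/3 + 6*k + 4.
Bound: deg f ≤ 2.
Coefficient equations give f(k) = (k - 1)*(3*k + 4).
Certificate R = B(k−1)f/C = 3*(k - 1)*(3*k + 4)/(3*k**3 + 7*k**2 + 18*k + 12) gives s_k = -(k - 1)*(3*k + 4)*factorial(k + 2)/3**k.
Δs = -(3*k**3 + 7*k**2 + 18*k + 12)*factorial(k + 2)/(3*3**k), as required.
Telescoping: Σ = s_(8) − s_(1) = -8780800/81 − (0) = -8780800/81.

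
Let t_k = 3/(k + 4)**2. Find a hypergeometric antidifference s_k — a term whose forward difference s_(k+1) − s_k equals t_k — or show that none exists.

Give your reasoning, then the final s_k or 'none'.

r(k) = (k + 4)**2/(k + 5)**2 after simplifying.
Take A(k)=k**2 + 8*k + 16, B(k)=k**2 + 10*k + 25, C(k)=1.
Need (k**2 + 8*k + 16)·f(k+1) − (k**2 + 8*k + 16)·f(k) = 1.
deg f ≤ 0 (via 2,2,0).
Put f(k) = c0: A·f(k+1) − B(k−1)·f(k) − C = -1; need -1 = 0 — inconsistent ⇒ no f, not summable.

none (Gosper's algorithm certifies no s_k)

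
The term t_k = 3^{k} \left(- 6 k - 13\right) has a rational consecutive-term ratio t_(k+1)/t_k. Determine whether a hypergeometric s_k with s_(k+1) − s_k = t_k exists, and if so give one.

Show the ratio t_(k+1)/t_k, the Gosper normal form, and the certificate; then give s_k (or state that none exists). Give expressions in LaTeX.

t_(k+1)/t_k = 3*(6*k + 19)/(6*k + 13).
Take A(k)=3, B(k)=1, C(k)=k + 13/6.
Need (3)·f(k+1) − (1)·f(k) = k + 13/6.
Degrees (0,0,1) ⇒ d ≤ 1.
Solve for f: f(k) = (3*k + 2)/6 (degree 1 ≤ 1).
R(k) = B(k−1)·f(k)/C(k) = (3*k + 2)/(6*k + 13); s_k = R·t_k = 3**k*(-3*k - 2).
Check: Δs_k = 3**k*(-6*k - 13). ✓

s_k = 3^{k} \left(- 3 k - 2\right)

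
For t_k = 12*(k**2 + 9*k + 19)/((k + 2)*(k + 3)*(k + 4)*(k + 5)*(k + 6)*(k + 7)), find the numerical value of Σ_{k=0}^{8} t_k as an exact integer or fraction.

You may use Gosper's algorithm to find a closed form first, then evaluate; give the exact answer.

r(k) = (k + 2)*(9*k + (k + 1)**2 + 28)/((k + 8)*(k**2 + 9*k + 19)) after simplifying.
So A=k + 2 and B=k + 8, with C=k**2 + 9*k + 19.
Need (k + 2)·f(k+1) − (k + 7)·f(k) = k**2 + 9*k + 19.
d = 5 from the (1,1,2) case.
A polynomial solution: f(k) = k*(k + 3)*(k + 5)*(k**2 + 12*k + 44)/144.
R(k) = B(k−1)·f(k)/C(k) = k*(k + 3)*(k + 5)*(k + 7)*(k**2 + 12*k + 44)/(144*(k**2 + 9*k + 19)); s_k = R·t_k = k*(k**2 + 12*k + 44)/(12*(k**3 + 12*k**2 + 44*k + 48)).
Check: Δs_k = 12*(k**2 + 9*k + 19)/(k**6 + 27*k**5 + 295*k**4 + 1665*k**3 + 5104*k**2 + 8028*k + 5040). ✓
Evaluate s at k=9 and k=0: 233/2860 and 0; difference 233/2860.

Σ = 233/2860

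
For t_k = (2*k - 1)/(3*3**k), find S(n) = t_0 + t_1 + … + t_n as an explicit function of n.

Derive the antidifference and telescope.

Step 1: r(k) = (2*k + 1)/(3*(2*k - 1)).
Gosper form: A/B · C(k+1)/C(k) with A=1/3, B=1, C=k - 1/2.
Need (1/3)·f(k+1) − (1)·f(k) = k - 1/2.
d = 1 from the (0,0,1) case.
Coefficient equations give f(k) = -3*k/2.
Get s_k = R·t_k = -k/3**k with R(k) = B(k−1)f(k)/C(k) = -3*k/(2*k - 1).
Check: Δs_k = (2*k - 1)/(3*3**k). ✓
Telescope: S(n) = s_(n+1) − s_(0) = 3**(-n - 1)*(-n - 1) − (0) = 3**(-n - 1)*(-n - 1).

S(n) = 3**(-n - 1)*(-n - 1)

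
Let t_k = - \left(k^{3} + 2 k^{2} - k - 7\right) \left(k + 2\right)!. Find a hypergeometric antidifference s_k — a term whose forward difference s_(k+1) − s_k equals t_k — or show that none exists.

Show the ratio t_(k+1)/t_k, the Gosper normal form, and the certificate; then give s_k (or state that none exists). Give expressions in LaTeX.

Compute t_(k+1)/t_k: get (k**4 + 8*k**3 + 21*k**2 + 13*k - 15)/(k**3 + 2*k**2 - k - 7).
Normal form (A,B,C) = (k + 3, 1, k**3 + 2*k**2 - k - 7).
Set up (k + 3)·f(k+1) − (1)·f(k) − (k**3 + 2*k**2 - k - 7) = 0.
d = 2 from the (1,0,3) case.
Coefficient equations give f(k) = k**2 - 2*k - 2.
Certificate R = B(k−1)f/C = (k**2 - 2*k - 2)/(k**3 + 2*k**2 - k - 7) gives s_k = (-k**2 + 2*k + 2)*factorial(k + 2).
Δs = -(k**3 + 2*k**2 - k - 7)*factorial(k + 2), as required.

s_k = \left(- k^{2} + 2 k + 2\right) \left(k + 2\right)!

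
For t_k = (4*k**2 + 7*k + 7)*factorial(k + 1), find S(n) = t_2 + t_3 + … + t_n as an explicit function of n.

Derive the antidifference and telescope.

S(n) = 4*n*factorial(n + 2) + 3*factorial(n + 2) - 42

Step 1: r(k) = (k + 2)*(7*k + 4*(k + 1)**2 + 14)/(4*k**2 + 7*k + 7).
Factor: A=k + 2; B=1; C=k**2 + 7*k/4 + 7/4.
f must satisfy (k + 2)·f(k+1) − (1)·f(k) = k**2 + 7*k/4 + 7/4.
Bound: deg f ≤ 1.
Match coefficients ⇒ f(k) = (4*k - 1)/4.
So s_k = (B(k−1)f/C)·t_k = ((4*k - 1)/(4*k**2 + 7*k + 7))·t_k = (4*k - 1)*factorial(k + 1).
Δs = (4*k**2 + 7*k + 7)*factorial(k + 1), as required.
s_(n+1) = (4*n + 3)*factorial(n + 2) and s_(2) = 42, so S(n) = 4*n*factorial(n + 2) + 3*factorial(n + 2) - 42.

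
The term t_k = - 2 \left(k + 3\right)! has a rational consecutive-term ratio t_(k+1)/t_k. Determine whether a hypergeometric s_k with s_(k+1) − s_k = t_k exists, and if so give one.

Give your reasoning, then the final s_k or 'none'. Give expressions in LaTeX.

none — t_k is not Gosper-summable

The ratio is k + 4.
Normal form (A,B,C) = (k + 4, 1, 1).
Key eq: (k + 4)·f(k+1) = (1)·f(k) + (1).
deg f ≤ -1 (via 1,0,0).
deg f ≤ -1 is impossible — no certificate.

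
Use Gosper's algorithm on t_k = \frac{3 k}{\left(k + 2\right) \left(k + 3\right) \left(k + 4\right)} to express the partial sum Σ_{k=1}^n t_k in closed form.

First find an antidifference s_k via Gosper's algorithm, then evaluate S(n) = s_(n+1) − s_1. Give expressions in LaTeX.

t_(k+1)/t_k = (k + 1)*(k + 2)/(k*(k + 5)).
Take A(k)=k + 2, B(k)=k + 5, C(k)=k.
f must satisfy (k + 2)·f(k+1) − (k + 4)·f(k) = k.
deg f ≤ 2 (via 1,1,1).
Solving with deg f ≤ 2: f(k) = k*(k - 1)/6.
So s_k = (B(k−1)f/C)·t_k = ((k - 1)*(k + 4)/6)·t_k = k*(k - 1)/(2*(k + 2)*(k + 3)).
Check: Δs_k = 3*k/(k**3 + 9*k**2 + 26*k + 24). ✓
s_(n+1) = n*(n + 1)/(2*(n**2 + 7*n + 12)) and s_(1) = 0, so S(n) = n*(n + 1)/(2*(n**2 + 7*n + 12)).

S(n) = \frac{n \left(n + 1\right)}{2 \left(n^{2} + 7 n + 12\right)}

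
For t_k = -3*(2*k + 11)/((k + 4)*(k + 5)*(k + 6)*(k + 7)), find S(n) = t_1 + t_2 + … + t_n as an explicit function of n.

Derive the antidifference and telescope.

r(k) = (k + 4)*(2*k + 13)/((k + 8)*(2*k + 11)) after simplifying.
Gosper form: A/B · C(k+1)/C(k) with A=k + 4, B=k + 8, C=k + 11/2.
Need (k + 4)·f(k+1) − (k + 7)·f(k) = k + 11/2.
d = 3 from the (1,1,1) case.
Solving with deg f ≤ 3: f(k) = k*(k + 5)*(k + 10)/48.
Certificate R = B(k−1)f/C = k*(k + 5)*(k + 7)*(k + 10)/(24*(2*k + 11)) gives s_k = k*(-k - 10)/(8*(k**2 + 10*k + 24)).
Verify: 3*(-2*k - 11)/(k**4 + 22*k**3 + 179*k**2 + 638*k + 840) matches t_k.
Evaluate: s_(n+1) = (-n**2 - 12*n - 11)/(8*(n**2 + 12*n + 35)); subtract s_(1) = -11/280 ⇒ S(n) = 3*n*(-n - 12)/(35*(n**2 + 12*n + 35)).

S(n) = 3*n*(-n - 12)/(35*(n**2 + 12*n + 35))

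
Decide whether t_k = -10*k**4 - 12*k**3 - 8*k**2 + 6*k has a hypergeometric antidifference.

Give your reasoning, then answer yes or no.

Yes. s_k = 2*k*(-k**4 + k**3 + 2*k - 2).

Ratio r(k) = (5*k**4 + 26*k**3 + 52*k**2 + 43*k + 12)/(k*(5*k**3 + 6*k**2 + 4*k - 3)).
Gosper form: A/B · C(k+1)/C(k) with A=1, B=1, C=k**4 + 6*k**3/5 + 4*k**2/5 - 3*k/5.
f must satisfy (1)·f(k+1) − (1)·f(k) = k**4 + 6*k**3/5 + 4*k**2/5 - 3*k/5.
From deg A=0, deg B=0, deg C=4: d=5.
Match coefficients ⇒ f(k) = k*(k - 1)*(k**3 - 2)/5.
Then R = B(k−1)f/C = (k - 1)*(k**3 - 2)/(5*k**3 + 6*k**2 + 4*k - 3), so s_k = R(k)·t_k = 2*k*(-k**4 + k**3 + 2*k - 2).
s_(k+1) − s_k = 2*k*(-5*k**3 - 6*k**2 - 4*k + 3) = t_k.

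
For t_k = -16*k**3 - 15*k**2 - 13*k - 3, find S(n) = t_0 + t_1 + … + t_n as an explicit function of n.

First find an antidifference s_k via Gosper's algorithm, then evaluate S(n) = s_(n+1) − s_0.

Compute t_(k+1)/t_k: get (16*k**3 + 63*k**2 + 91*k + 47)/(16*k**3 + 15*k**2 + 13*k + 3).
A = 1, B = 1, C = k**3 + 15*k**2/16 + 13*k/16 + 3/16.
f must satisfy (1)·f(k+1) − (1)·f(k) = k**3 + 15*k**2/16 + 13*k/16 + 3/16.
From deg A=0, deg B=0, deg C=3: d=4.
A polynomial solution: f(k) = k*(4*k**3 - 3*k**2 + 3*k - 1)/16.
Get s_k = R·t_k = k*(-4*k**3 + 3*k**2 - 3*k + 1) with R(k) = B(k−1)f(k)/C(k) = k*(4*k**3 - 3*k**2 + 3*k - 1)/(16*k**3 + 15*k**2 + 13*k + 3).
s_(k+1) − s_k = -16*k**3 - 15*k**2 - 13*k - 3 = t_k.
Telescope: S(n) = s_(n+1) − s_(0) = -4*n**4 - 13*n**3 - 18*n**2 - 12*n - 3 − (0) = -4*n**4 - 13*n**3 - 18*n**2 - 12*n - 3.

S(n) = -4*n**4 - 13*n**3 - 18*n**2 - 12*n - 3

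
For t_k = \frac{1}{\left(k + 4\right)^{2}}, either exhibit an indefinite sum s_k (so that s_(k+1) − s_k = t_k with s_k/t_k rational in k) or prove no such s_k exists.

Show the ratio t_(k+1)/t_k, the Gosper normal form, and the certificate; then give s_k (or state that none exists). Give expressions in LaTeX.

not Gosper-summable; s_k does not exist

Step 1: r(k) = (k + 4)**2/(k + 5)**2.
A = k**2 + 8*k + 16, B = k**2 + 10*k + 25, C = 1.
Set up (k**2 + 8*k + 16)·f(k+1) − (k**2 + 8*k + 16)·f(k) − (1) = 0.
From deg A=2, deg B=2, deg C=0: d=0.
Put f(k) = c0: A·f(k+1) − B(k−1)·f(k) − C = -1; need -1 = 0 — inconsistent ⇒ no f, not summable.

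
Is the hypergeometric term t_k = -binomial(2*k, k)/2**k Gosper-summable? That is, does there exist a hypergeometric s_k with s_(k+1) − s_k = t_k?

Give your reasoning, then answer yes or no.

No. Not Gosper-summable.

t_(k+1)/t_k = (2*k + 1)/(k + 1).
A = 2*k + 1, B = k + 1, C = 1.
Solve (2*k + 1)·f(k+1) − (k)·f(k) = 1.
d = -1 from the (1,1,0) case.
d = -1 < 0 ⇒ no nonzero polynomial f; not summable.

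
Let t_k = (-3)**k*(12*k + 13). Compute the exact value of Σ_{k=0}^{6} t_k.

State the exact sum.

Σ = 48115

The ratio is 3*(-12*k - 25)/(12*k + 13).
Factor: A=-3; B=1; C=k + 13/12.
Solve (-3)·f(k+1) − (1)·f(k) = k + 13/12.
d = 1 from the (0,0,1) case.
Coefficient equations give f(k) = -(3*k + 1)/12.
Then R = B(k−1)f/C = -(3*k + 1)/(12*k + 13), so s_k = R(k)·t_k = (-3)**k*(-3*k - 1).
Verify: (-3)**k*(12*k + 13) matches t_k.
Sum = s_(7) − s_(0); s_(7) = 48114, s_(0) = -1 ⇒ 48115.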